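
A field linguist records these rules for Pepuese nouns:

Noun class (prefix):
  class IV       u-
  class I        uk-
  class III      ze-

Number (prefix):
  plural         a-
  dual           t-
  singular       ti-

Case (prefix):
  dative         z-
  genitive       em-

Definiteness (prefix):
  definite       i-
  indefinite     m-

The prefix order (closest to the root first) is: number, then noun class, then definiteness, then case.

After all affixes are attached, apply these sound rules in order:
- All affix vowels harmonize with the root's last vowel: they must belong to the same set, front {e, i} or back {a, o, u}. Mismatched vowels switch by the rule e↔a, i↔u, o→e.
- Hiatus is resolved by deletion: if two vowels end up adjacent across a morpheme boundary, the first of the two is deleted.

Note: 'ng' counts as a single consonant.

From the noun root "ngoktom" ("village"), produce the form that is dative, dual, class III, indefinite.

zmzatngoktom

Attach number dual t- → tngoktom.
Attach noun class class III ze- → zetngoktom.
Attach definiteness indefinite m- → mzetngoktom.
Attach case dative z- → zmzetngoktom.
Apply vowel harmony: zmzetngoktom → zmzatngoktom.
Vowel deletion: no change.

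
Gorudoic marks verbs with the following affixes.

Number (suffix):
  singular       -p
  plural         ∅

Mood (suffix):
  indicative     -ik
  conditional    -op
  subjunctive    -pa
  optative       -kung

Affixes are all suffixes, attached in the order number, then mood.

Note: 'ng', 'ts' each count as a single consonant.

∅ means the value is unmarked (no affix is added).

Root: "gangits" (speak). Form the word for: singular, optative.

Attach number singular -p → gangitsp.
Attach mood optative -kung → gangitspkung.

gangitspkung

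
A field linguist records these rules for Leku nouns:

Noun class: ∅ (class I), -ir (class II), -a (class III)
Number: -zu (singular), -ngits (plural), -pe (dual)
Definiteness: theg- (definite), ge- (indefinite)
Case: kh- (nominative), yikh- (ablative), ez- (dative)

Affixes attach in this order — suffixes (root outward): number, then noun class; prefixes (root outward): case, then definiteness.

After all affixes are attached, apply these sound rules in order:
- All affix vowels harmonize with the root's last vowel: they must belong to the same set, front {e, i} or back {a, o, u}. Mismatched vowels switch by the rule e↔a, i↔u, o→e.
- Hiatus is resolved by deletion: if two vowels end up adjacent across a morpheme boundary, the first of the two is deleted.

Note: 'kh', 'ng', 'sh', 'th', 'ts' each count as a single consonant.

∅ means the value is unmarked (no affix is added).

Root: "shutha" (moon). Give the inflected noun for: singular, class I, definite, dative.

thagazshuthazu

Attach case dative ez- → ezshutha.
Attach number singular -zu → ezshuthazu.
Attach definiteness definite theg- → thegezshuthazu.
noun class = class I: zero marking, form stays thegezshuthazu.
Apply vowel harmony: thegezshuthazu → thagazshuthazu.
Vowel deletion: no change.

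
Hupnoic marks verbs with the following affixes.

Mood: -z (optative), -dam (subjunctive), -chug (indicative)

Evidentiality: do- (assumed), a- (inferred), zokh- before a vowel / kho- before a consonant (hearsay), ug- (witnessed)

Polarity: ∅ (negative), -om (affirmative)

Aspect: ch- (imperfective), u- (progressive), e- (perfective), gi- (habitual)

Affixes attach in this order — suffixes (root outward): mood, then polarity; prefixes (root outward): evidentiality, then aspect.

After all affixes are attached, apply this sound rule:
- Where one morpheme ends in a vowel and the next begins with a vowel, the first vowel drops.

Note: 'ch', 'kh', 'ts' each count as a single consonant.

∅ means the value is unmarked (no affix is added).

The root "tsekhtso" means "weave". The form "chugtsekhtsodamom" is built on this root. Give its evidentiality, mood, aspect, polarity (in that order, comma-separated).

witnessed, subjunctive, imperfective, affirmative

Segment: ch-ug-tsekhtso-dam-om.
evidentiality: ug- → witnessed.
mood: -dam → subjunctive.
aspect: ch- → imperfective.
polarity: -om → affirmative.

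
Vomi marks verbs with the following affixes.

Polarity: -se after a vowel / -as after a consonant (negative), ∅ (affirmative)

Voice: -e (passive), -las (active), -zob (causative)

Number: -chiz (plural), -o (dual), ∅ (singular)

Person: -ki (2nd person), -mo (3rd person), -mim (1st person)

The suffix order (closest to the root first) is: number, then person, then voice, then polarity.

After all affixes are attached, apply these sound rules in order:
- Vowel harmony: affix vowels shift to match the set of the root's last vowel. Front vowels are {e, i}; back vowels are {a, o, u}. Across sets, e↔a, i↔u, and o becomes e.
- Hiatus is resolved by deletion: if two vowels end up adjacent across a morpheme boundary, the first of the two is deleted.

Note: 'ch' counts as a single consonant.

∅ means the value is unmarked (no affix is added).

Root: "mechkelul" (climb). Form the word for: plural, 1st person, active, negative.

mechkelulchuzmumlasas

Attach number plural -chiz → mechkelulchiz.
Attach person 1st person -mim → mechkelulchizmim.
Attach voice active -las → mechkelulchizmimlas.
Attach polarity negative -as (after consonant 's') → mechkelulchizmimlasas.
Apply vowel harmony: mechkelulchizmimlasas → mechkelulchuzmumlasas.
Vowel deletion: no change.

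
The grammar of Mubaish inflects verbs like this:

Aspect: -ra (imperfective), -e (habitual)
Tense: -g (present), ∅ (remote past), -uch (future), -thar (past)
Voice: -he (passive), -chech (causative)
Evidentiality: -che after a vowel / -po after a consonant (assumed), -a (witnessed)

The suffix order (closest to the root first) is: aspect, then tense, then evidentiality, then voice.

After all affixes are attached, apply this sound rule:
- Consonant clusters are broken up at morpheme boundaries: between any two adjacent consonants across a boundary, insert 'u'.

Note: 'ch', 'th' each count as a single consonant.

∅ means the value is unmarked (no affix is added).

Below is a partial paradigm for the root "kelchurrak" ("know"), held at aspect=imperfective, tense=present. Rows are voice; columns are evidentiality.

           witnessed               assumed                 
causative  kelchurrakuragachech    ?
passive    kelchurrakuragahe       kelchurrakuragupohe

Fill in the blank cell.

Attach aspect imperfective -ra → kelchurrakra.
Attach tense present -g → kelchurrakrag.
Attach evidentiality assumed -po (after consonant 'g') → kelchurrakragpo.
Attach voice causative -chech → kelchurrakragpochech.
Apply epenthesis: kelchurrakragpochech → kelchurrakuragupochech.

kelchurrakuragupochech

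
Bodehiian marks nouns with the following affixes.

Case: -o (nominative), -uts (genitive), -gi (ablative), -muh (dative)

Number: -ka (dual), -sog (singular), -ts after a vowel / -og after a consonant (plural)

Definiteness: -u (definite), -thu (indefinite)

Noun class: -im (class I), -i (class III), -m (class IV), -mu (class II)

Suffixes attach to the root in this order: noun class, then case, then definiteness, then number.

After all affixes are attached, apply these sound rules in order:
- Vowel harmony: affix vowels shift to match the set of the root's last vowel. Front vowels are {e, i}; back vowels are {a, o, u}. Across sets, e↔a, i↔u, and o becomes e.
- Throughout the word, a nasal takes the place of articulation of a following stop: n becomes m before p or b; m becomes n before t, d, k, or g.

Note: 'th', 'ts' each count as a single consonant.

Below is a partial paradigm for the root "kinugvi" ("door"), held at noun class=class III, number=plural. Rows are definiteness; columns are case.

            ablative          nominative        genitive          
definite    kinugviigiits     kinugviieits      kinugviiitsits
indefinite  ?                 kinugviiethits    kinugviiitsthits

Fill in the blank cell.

Attach noun class class III -i → kinugvii.
Attach case ablative -gi → kinugviigi.
Attach definiteness indefinite -thu → kinugviigithu.
Attach number plural -ts (after vowel 'u') → kinugviigithuts.
Apply vowel harmony: kinugviigithuts → kinugviigithits.
Nasal assimilation: no change.

kinugviigithits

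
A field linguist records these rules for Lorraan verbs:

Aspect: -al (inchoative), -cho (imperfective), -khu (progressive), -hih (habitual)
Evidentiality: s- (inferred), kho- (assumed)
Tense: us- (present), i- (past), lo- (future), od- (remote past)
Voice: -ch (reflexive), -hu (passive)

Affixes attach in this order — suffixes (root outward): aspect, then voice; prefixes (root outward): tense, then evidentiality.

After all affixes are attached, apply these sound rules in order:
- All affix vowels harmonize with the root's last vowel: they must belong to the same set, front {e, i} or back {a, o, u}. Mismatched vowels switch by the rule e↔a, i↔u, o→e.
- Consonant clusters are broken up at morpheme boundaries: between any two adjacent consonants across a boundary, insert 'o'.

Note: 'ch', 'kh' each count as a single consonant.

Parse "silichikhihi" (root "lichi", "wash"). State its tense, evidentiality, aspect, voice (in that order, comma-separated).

past, inferred, progressive, passive

Segment: s-i-lichi-khu-hu.
tense: i- → past.
evidentiality: s- → inferred.
aspect: -khu → progressive.
voice: -hu → passive.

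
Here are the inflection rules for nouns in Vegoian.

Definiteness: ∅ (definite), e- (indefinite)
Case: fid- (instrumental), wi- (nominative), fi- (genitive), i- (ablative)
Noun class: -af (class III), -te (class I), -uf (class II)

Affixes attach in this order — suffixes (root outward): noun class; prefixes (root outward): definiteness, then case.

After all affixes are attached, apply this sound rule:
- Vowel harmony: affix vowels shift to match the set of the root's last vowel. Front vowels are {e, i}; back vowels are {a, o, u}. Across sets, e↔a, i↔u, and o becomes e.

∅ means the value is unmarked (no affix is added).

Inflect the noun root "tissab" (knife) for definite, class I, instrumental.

fudtissabta

definiteness = definite: zero marking, form stays tissab.
Attach noun class class I -te → tissabte.
Attach case instrumental fid- → fidtissabte.
Apply vowel harmony: fidtissabte → fudtissabta.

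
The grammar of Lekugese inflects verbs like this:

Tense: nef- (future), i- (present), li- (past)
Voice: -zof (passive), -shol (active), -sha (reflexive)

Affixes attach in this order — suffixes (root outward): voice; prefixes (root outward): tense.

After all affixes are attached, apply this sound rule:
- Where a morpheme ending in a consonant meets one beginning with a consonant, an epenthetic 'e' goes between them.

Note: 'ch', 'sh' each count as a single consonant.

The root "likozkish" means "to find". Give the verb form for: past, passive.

lilikozkishezof

Attach voice passive -zof → likozkishzof.
Attach tense past li- → lilikozkishzof.
Apply epenthesis: lilikozkishzof → lilikozkishezof.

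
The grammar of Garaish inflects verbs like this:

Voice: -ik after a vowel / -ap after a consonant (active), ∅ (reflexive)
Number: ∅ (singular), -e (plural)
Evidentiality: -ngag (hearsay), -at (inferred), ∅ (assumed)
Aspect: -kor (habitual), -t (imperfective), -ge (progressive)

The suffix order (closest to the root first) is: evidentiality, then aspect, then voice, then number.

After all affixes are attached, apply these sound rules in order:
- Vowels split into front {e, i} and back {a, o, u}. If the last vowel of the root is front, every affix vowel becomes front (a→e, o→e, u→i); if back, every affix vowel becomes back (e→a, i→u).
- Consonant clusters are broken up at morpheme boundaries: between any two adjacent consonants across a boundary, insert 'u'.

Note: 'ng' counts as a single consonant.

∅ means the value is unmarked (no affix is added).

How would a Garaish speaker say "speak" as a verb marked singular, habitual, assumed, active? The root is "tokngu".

evidentiality = assumed: zero marking, form stays tokngu.
Attach aspect habitual -kor → tokngukor.
Attach voice active -ap (after consonant 'r') → tokngukorap.
number = singular: zero marking, form stays tokngukorap.
Vowel harmony: no change.
Epenthesis: no change.

tokngukorap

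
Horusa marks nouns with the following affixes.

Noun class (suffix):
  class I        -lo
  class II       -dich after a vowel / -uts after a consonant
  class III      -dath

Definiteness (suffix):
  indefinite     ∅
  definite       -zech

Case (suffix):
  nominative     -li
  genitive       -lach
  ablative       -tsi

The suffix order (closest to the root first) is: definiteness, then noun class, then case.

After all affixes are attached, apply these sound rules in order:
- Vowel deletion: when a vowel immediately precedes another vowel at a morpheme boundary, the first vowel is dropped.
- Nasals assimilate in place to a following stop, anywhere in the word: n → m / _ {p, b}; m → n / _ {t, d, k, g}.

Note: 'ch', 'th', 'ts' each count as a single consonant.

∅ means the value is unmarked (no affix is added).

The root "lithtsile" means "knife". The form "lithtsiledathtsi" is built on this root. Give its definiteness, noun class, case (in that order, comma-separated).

Segment: lithtsile-dath-tsi.
definiteness: ∅ → indefinite.
noun class: -dath → class III.
case: -tsi → ablative.

indefinite, class III, ablative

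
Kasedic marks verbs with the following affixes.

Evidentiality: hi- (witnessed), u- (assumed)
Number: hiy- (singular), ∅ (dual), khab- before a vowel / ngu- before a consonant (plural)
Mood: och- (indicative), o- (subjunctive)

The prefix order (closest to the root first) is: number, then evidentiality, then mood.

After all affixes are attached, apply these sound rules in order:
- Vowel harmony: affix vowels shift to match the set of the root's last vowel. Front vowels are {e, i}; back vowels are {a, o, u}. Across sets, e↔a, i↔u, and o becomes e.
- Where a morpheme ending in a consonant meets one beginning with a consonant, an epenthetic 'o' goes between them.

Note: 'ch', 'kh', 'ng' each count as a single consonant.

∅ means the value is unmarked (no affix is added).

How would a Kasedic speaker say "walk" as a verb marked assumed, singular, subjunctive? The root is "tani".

eihiyotani

Attach number singular hiy- → hiytani.
Attach evidentiality assumed u- → uhiytani.
Attach mood subjunctive o- → ouhiytani.
Apply vowel harmony: ouhiytani → eihiytani.
Apply epenthesis: eihiytani → eihiyotani.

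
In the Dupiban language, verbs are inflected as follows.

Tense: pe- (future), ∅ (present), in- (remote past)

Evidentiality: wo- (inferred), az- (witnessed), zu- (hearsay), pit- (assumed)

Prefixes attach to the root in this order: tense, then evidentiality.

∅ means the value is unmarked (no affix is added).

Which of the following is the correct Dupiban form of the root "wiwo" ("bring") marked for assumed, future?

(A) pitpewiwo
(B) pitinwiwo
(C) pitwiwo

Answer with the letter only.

A

Attach tense future pe- → pewiwo.
Attach evidentiality assumed pit- → pitpewiwo.
So the correct form is pitpewiwo, option (A).
(C) pitwiwo is wrong: it uses present instead of future for tense.
(B) pitinwiwo is wrong: it uses remote past instead of future for tense.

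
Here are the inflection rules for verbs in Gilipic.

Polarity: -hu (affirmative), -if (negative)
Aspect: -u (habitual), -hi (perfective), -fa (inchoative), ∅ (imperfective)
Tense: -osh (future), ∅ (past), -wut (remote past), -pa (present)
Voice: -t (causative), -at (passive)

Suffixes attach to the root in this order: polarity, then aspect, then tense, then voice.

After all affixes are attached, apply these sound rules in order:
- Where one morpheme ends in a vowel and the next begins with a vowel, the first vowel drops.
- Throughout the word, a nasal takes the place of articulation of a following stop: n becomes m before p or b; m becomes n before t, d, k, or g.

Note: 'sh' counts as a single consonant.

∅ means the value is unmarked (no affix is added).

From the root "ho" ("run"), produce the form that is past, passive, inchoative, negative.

hiffat

Attach polarity negative -if → hoif.
Attach aspect inchoative -fa → hoiffa.
tense = past: zero marking, form stays hoiffa.
Attach voice passive -at → hoiffaat.
Apply vowel deletion: hoiffaat → hiffat.
Nasal assimilation: no change.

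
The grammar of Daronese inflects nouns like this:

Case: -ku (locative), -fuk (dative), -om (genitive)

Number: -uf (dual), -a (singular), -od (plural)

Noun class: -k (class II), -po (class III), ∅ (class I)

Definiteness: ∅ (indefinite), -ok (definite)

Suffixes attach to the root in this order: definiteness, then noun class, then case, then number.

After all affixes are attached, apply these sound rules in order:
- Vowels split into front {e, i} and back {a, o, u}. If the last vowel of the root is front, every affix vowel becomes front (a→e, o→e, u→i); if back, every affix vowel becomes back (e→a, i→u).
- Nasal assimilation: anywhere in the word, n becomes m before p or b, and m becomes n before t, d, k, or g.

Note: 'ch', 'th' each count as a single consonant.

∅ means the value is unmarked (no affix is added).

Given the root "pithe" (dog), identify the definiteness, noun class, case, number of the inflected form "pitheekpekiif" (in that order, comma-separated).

Segment: pithe-ok-po-ku-uf.
definiteness: -ok → definite.
noun class: -po → class III.
case: -ku → locative.
number: -uf → dual.

definite, class III, locative, dual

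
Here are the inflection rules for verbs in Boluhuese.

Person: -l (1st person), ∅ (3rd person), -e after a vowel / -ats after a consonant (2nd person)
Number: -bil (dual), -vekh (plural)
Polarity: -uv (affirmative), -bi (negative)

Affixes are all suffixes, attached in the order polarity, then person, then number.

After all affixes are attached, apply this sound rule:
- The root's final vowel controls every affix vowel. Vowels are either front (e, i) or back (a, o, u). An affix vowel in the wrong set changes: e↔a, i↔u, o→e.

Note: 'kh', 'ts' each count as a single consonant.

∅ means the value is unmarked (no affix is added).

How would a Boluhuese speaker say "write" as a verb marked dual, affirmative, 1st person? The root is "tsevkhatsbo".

tsevkhatsbouvlbul

Attach polarity affirmative -uv → tsevkhatsbouv.
Attach person 1st person -l → tsevkhatsbouvl.
Attach number dual -bil → tsevkhatsbouvlbil.
Apply vowel harmony: tsevkhatsbouvlbil → tsevkhatsbouvlbul.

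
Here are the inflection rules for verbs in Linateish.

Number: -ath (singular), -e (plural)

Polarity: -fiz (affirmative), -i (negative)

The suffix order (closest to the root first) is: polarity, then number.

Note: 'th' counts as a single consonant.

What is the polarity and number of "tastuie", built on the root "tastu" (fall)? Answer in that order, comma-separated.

Segment: tastu-i-e.
polarity: -i → negative.
number: -e → plural.

negative, plural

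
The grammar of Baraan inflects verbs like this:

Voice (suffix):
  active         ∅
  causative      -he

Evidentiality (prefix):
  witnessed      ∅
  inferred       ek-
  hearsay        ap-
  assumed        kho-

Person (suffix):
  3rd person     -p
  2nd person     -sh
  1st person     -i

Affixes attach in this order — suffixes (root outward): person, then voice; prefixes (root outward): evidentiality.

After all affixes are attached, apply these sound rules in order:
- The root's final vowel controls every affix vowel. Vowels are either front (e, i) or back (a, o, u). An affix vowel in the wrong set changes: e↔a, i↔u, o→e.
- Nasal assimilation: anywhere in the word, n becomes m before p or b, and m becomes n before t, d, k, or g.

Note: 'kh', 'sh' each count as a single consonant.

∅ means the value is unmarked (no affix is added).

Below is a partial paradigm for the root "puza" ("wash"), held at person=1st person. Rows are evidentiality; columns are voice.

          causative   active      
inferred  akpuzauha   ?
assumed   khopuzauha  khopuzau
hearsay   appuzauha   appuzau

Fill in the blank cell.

Attach person 1st person -i → puzai.
Attach evidentiality inferred ek- → ekpuzai.
voice = active: zero marking, form stays ekpuzai.
Apply vowel harmony: ekpuzai → akpuzau.
Nasal assimilation: no change.

akpuzau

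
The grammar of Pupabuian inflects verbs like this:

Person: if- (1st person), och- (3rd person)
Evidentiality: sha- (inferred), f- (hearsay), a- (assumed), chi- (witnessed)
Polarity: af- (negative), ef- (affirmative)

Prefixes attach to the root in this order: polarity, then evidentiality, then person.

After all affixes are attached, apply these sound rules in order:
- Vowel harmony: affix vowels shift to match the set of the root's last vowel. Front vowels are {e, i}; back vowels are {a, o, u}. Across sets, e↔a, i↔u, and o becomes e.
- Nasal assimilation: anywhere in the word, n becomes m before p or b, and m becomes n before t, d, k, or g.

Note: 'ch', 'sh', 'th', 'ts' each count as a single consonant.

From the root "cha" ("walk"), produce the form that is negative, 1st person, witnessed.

Attach polarity negative af- → afcha.
Attach evidentiality witnessed chi- → chiafcha.
Attach person 1st person if- → ifchiafcha.
Apply vowel harmony: ifchiafcha → ufchuafcha.
Nasal assimilation: no change.

ufchuafcha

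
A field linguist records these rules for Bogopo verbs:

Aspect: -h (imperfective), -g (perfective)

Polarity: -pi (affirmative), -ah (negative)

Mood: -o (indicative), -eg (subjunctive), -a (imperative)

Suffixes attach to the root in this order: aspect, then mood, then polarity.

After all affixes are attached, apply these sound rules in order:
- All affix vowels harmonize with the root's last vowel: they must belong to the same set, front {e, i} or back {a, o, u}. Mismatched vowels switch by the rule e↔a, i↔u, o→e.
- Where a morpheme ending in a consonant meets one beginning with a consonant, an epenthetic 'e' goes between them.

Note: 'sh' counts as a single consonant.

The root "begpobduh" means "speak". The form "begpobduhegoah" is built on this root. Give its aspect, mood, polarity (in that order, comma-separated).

Segment: begpobduh-g-o-ah.
aspect: -g → perfective.
mood: -o → indicative.
polarity: -ah → negative.

perfective, indicative, negative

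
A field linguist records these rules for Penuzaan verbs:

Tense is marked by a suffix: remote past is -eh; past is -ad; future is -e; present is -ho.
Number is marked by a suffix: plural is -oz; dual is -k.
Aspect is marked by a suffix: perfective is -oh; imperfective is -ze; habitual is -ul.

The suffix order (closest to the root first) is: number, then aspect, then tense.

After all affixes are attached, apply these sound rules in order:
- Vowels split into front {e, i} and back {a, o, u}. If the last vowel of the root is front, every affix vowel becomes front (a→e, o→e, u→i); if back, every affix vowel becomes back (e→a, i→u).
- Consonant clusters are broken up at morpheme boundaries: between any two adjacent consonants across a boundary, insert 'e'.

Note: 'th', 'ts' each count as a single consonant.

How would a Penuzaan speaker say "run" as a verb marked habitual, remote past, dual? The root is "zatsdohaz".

Attach number dual -k → zatsdohazk.
Attach aspect habitual -ul → zatsdohazkul.
Attach tense remote past -eh → zatsdohazkuleh.
Apply vowel harmony: zatsdohazkuleh → zatsdohazkulah.
Apply epenthesis: zatsdohazkulah → zatsdohazekulah.

zatsdohazekulah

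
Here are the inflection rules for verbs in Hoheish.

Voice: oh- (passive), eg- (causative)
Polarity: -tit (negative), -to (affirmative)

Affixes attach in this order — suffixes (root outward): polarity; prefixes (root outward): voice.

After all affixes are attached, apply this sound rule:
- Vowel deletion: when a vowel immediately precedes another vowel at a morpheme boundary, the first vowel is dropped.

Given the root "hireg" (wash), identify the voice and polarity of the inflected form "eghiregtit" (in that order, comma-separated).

Segment: eg-hireg-tit.
voice: eg- → causative.
polarity: -tit → negative.

causative, negative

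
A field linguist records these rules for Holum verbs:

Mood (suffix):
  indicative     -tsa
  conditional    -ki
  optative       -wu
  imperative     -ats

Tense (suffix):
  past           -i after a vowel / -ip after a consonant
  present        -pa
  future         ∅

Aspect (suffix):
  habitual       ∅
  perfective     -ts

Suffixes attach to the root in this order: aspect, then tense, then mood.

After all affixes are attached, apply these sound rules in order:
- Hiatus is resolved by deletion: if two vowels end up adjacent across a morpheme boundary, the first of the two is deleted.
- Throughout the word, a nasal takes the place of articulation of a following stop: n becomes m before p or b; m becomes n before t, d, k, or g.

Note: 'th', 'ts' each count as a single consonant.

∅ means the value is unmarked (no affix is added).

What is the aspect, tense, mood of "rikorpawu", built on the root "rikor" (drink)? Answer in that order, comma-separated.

Segment: rikor-pa-wu.
aspect: ∅ → habitual.
tense: -pa → present.
mood: -wu → optative.

habitual, present, optative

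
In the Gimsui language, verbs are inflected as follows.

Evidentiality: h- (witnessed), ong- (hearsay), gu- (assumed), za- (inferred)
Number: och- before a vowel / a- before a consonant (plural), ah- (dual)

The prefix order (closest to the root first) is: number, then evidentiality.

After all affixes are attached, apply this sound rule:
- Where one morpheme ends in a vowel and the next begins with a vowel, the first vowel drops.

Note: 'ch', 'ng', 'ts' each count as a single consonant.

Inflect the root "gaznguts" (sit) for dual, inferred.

Attach number dual ah- → ahgaznguts.
Attach evidentiality inferred za- → zaahgaznguts.
Apply vowel deletion: zaahgaznguts → zahgaznguts.

zahgaznguts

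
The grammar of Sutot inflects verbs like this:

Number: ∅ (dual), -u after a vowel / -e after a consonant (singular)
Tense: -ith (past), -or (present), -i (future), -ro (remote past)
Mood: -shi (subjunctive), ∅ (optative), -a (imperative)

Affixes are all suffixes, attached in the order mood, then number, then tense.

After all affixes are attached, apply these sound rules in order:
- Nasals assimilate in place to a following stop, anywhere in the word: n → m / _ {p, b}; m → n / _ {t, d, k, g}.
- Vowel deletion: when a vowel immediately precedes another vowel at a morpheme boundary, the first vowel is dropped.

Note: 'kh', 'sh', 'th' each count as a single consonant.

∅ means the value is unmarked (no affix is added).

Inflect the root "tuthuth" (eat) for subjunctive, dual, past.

Attach mood subjunctive -shi → tuthuthshi.
number = dual: zero marking, form stays tuthuthshi.
Attach tense past -ith → tuthuthshiith.
Nasal assimilation: no change.
Apply vowel deletion: tuthuthshiith → tuthuthshith.

tuthuthshith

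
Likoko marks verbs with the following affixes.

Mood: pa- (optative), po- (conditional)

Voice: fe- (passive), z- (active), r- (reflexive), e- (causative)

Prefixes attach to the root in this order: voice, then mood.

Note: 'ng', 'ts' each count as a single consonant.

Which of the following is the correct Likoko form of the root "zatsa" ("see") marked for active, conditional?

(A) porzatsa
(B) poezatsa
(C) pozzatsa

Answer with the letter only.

Attach voice active z- → zzatsa.
Attach mood conditional po- → pozzatsa.
So the correct form is pozzatsa, option (C).
(B) poezatsa is wrong: it uses causative instead of active for voice.
(A) porzatsa is wrong: it uses reflexive instead of active for voice.

C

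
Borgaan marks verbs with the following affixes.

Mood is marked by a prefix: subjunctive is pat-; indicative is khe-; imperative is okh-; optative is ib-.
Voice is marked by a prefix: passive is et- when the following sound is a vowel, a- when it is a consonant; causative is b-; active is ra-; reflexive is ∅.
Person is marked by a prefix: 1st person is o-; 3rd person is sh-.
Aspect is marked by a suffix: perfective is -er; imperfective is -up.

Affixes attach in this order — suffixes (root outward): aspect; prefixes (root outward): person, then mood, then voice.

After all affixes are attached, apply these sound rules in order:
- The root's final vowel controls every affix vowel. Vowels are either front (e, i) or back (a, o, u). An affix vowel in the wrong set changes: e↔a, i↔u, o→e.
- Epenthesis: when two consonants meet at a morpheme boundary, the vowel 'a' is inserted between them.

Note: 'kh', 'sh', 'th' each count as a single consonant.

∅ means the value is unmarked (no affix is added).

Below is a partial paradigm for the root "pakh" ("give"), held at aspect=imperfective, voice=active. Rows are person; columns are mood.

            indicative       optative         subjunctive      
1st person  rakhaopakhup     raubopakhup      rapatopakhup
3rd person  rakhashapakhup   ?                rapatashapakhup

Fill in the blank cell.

Attach person 3rd person sh- → shpakh.
Attach mood optative ib- → ibshpakh.
Attach aspect imperfective -up → ibshpakhup.
Attach voice active ra- → raibshpakhup.
Apply vowel harmony: raibshpakhup → raubshpakhup.
Apply epenthesis: raubshpakhup → raubashapakhup.

raubashapakhup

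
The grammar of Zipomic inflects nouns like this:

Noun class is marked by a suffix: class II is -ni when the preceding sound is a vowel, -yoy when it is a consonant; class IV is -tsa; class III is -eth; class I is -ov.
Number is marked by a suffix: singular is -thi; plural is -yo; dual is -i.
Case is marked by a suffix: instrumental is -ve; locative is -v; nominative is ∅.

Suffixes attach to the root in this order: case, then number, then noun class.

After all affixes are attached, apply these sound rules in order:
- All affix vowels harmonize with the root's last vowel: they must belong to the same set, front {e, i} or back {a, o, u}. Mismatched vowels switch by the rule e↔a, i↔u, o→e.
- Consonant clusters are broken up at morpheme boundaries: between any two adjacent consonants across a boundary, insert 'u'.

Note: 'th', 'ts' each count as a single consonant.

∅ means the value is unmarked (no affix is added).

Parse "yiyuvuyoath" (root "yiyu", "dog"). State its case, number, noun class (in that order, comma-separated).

Segment: yiyu-v-yo-eth.
case: -v → locative.
number: -yo → plural.
noun class: -eth → class III.

locative, plural, class III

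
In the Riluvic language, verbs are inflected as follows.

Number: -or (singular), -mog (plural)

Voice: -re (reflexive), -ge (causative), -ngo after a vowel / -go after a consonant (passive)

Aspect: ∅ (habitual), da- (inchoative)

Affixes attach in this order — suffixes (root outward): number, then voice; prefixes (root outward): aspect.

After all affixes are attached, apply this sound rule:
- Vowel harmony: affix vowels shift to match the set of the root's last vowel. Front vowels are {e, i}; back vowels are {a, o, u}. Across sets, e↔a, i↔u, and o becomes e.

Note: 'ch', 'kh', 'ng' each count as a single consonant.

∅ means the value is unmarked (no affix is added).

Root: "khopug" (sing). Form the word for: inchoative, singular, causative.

dakhopugorga

Attach number singular -or → khopugor.
Attach aspect inchoative da- → dakhopugor.
Attach voice causative -ge → dakhopugorge.
Apply vowel harmony: dakhopugorge → dakhopugorga.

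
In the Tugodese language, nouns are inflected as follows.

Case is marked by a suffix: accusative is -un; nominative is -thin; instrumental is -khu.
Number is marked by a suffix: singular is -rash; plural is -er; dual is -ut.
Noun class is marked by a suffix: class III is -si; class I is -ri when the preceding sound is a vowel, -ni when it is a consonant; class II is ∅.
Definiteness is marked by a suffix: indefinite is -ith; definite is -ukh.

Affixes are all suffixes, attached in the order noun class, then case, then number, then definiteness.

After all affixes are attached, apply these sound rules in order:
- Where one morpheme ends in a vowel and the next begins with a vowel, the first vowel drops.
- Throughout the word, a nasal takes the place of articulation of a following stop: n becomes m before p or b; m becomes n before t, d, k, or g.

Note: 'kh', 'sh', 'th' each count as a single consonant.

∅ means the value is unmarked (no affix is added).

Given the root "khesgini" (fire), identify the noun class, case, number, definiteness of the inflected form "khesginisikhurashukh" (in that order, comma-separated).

Segment: khesgini-si-khu-rash-ukh.
noun class: -si → class III.
case: -khu → instrumental.
number: -rash → singular.
definiteness: -ukh → definite.

class III, instrumental, singular, definite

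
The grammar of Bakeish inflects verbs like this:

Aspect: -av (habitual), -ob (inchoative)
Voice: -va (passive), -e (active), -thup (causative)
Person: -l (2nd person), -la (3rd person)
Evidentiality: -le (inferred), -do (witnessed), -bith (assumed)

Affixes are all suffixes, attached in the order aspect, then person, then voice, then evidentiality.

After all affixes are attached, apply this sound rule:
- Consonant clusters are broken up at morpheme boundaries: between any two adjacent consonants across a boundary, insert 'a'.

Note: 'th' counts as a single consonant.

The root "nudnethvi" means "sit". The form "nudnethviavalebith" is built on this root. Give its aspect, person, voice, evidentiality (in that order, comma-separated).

Segment: nudnethvi-av-l-e-bith.
aspect: -av → habitual.
person: -l → 2nd person.
voice: -e → active.
evidentiality: -bith → assumed.

habitual, 2nd person, active, assumed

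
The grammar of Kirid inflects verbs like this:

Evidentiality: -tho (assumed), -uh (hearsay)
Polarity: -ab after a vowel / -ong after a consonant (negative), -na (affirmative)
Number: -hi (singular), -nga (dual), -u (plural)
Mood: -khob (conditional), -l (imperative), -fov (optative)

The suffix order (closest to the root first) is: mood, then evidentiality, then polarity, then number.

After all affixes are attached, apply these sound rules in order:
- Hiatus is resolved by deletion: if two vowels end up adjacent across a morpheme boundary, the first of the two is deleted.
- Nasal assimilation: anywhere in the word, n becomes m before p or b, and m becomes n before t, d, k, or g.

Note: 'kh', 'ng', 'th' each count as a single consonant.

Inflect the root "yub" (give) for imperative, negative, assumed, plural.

yublthabu

Attach mood imperative -l → yubl.
Attach evidentiality assumed -tho → yubltho.
Attach polarity negative -ab (after vowel 'o') → yublthoab.
Attach number plural -u → yublthoabu.
Apply vowel deletion: yublthoabu → yublthabu.
Nasal assimilation: no change.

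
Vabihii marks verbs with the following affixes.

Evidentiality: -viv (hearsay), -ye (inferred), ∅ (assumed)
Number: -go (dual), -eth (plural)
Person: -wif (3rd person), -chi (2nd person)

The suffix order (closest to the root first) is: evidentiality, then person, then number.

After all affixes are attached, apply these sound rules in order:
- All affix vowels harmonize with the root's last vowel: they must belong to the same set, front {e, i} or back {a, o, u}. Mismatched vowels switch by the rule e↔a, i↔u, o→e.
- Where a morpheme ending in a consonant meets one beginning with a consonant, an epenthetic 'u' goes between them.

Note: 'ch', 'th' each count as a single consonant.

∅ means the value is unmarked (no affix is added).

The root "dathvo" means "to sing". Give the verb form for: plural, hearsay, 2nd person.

Attach evidentiality hearsay -viv → dathvoviv.
Attach person 2nd person -chi → dathvovivchi.
Attach number plural -eth → dathvovivchieth.
Apply vowel harmony: dathvovivchieth → dathvovuvchuath.
Apply epenthesis: dathvovuvchuath → dathvovuvuchuath.

dathvovuvuchuath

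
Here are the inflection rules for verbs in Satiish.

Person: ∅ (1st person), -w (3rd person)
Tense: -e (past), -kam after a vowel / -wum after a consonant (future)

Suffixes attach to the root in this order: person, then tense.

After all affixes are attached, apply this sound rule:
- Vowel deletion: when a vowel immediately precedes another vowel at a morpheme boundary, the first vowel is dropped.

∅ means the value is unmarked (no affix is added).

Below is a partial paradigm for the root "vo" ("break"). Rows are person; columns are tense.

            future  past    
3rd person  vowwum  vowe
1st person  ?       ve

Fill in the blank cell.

vokam

person = 1st person: zero marking, form stays vo.
Attach tense future -kam (after vowel 'o') → vokam.
Vowel deletion: no change.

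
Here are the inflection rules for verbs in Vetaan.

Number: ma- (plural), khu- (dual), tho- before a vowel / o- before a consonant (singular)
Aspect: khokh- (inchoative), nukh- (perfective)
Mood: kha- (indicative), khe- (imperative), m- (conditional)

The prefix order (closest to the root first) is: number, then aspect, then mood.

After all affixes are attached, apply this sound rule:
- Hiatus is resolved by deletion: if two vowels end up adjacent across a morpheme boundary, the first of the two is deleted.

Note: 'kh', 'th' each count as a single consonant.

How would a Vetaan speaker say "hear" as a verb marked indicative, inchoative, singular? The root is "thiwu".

Attach number singular o- (before consonant 'th') → othiwu.
Attach aspect inchoative khokh- → khokhothiwu.
Attach mood indicative kha- → khakhokhothiwu.
Vowel deletion: no change.

khakhokhothiwu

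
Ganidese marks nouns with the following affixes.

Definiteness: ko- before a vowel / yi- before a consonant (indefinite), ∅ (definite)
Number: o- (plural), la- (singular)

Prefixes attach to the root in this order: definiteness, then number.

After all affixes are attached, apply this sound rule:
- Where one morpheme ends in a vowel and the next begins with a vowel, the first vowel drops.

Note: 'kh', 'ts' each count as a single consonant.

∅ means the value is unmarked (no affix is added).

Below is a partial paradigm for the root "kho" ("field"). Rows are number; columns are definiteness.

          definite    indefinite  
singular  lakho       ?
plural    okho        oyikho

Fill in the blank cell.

Attach definiteness indefinite yi- (before consonant 'kh') → yikho.
Attach number singular la- → layikho.
Vowel deletion: no change.

layikho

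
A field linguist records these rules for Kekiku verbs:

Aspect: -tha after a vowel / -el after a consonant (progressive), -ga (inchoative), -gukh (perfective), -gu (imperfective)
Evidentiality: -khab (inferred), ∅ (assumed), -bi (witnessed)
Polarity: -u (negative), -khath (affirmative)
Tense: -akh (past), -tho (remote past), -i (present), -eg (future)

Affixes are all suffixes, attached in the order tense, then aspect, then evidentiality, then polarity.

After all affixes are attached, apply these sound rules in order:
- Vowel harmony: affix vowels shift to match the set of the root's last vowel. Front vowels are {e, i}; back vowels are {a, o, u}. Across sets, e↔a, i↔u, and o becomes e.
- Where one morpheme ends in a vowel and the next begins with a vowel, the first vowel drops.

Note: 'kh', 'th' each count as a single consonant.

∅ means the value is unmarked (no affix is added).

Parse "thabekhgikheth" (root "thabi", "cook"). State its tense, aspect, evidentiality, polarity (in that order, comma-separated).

Segment: thabi-akh-gu-khath.
tense: -akh → past.
aspect: -gu → imperfective.
evidentiality: ∅ → assumed.
polarity: -khath → affirmative.

past, imperfective, assumed, affirmative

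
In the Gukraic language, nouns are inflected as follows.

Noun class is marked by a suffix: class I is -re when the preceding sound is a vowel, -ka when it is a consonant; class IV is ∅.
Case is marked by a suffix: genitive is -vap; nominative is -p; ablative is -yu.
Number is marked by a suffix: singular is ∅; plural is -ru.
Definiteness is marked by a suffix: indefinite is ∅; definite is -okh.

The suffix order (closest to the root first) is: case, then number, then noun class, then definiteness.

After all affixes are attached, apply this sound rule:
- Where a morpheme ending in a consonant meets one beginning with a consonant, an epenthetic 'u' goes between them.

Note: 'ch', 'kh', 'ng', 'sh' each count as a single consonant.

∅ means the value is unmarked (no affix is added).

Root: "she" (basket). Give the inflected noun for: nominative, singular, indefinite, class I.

Attach case nominative -p → shep.
number = singular: zero marking, form stays shep.
Attach noun class class I -ka (after consonant 'p') → shepka.
definiteness = indefinite: zero marking, form stays shepka.
Apply epenthesis: shepka → shepuka.

shepuka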